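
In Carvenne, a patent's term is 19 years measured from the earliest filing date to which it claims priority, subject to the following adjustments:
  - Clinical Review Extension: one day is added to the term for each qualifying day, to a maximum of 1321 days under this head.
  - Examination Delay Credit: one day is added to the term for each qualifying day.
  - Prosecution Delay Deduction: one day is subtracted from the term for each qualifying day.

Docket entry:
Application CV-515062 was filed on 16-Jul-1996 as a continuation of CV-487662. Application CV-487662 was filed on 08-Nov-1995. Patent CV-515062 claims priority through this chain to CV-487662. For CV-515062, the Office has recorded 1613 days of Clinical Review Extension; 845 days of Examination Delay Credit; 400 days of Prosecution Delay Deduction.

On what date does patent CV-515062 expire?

2019-09-09

Earliest priority filing: 8 November 1995.
Base term: 8 November 1995 + 19 years → 8 November 2014.
Clinical Review Extension: 1613 days claimed exceeds the 1321-day cap, so +1321 days → 21 June 2018.
Examination Delay Credit: +845 days → 13 October 2020.
Prosecution Delay Deduction: −400 days → 9 September 2019.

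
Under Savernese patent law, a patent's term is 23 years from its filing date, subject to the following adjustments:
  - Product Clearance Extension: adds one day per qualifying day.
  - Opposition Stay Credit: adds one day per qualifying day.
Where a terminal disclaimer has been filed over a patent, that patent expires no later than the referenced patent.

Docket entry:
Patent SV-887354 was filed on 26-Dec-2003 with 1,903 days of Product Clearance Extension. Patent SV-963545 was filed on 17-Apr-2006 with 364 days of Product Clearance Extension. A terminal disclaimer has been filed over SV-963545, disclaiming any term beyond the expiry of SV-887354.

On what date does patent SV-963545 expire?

Natural term of SV-963545:
  Base: filing + 23 years → 17 April 2029.
  Product Clearance Extension: +364 days → 16 April 2030.
Expiry of referenced patent SV-887354:
  Base: filing + 23 years → 26 December 2026.
  Product Clearance Extension: +1903 days → 12 March 2032.
Terminal disclaimer: SV-963545 expires on the earlier of 16 April 2030 and 12 March 2032.

2030-04-16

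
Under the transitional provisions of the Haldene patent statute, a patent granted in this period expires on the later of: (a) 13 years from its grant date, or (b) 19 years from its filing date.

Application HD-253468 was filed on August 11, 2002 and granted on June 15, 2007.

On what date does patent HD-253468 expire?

(a) grant + 13 years → 15 June 2020.
(b) filing + 19 years → 11 August 2021.
Later of the two: 11 August 2021.

2021-08-11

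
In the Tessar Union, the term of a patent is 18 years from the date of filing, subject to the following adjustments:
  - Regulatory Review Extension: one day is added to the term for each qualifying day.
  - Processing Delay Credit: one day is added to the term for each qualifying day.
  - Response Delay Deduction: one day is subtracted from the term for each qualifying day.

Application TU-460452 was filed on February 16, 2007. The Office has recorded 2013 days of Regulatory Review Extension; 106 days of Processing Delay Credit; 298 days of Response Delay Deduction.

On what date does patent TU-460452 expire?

2030-02-11

Base term: filing date + 18 years → 16 February 2025.
Regulatory Review Extension: +2013 days → 22 August 2030.
Processing Delay Credit: +106 days → 6 December 2030.
Response Delay Deduction: −298 days → 11 February 2030.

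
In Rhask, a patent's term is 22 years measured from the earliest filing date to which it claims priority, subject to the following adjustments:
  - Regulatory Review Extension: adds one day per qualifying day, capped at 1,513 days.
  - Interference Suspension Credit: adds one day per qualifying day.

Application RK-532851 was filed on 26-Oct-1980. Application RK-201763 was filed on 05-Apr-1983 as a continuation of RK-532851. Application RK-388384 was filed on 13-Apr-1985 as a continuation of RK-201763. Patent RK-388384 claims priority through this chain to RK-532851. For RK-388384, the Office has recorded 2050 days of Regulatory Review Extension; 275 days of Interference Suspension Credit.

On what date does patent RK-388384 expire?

Earliest priority filing: 26 October 1980.
Base term: 26 October 1980 + 22 years → 26 October 2002.
Regulatory Review Extension: 2050 days claimed exceeds the 1513-day cap, so +1513 days → 17 December 2006.
Interference Suspension Credit: +275 days → 18 September 2007.

2007-09-18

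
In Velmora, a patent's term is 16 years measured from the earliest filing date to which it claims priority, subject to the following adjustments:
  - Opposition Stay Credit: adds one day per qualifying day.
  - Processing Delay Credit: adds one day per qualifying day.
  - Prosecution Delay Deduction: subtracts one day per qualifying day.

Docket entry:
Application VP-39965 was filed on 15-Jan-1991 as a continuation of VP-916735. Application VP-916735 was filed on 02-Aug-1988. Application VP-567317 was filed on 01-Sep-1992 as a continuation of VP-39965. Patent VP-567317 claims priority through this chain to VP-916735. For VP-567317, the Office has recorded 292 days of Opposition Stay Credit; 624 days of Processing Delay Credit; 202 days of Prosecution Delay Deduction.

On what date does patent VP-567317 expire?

Earliest priority filing: 2 August 1988.
Base term: 2 August 1988 + 16 years → 2 August 2004.
Opposition Stay Credit: +292 days → 21 May 2005.
Processing Delay Credit: +624 days → 4 February 2007.
Prosecution Delay Deduction: −202 days → 17 July 2006.

July 17, 2006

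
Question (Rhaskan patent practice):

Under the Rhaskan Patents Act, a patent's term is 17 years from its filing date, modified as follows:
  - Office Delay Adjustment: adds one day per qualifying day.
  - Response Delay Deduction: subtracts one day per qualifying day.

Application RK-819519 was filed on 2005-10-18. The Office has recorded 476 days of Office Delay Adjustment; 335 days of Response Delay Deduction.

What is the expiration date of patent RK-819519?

March 8, 2023

Base term: filing date + 17 years → 18 October 2022.
Office Delay Adjustment: +476 days → 6 February 2024.
Response Delay Deduction: −335 days → 8 March 2023.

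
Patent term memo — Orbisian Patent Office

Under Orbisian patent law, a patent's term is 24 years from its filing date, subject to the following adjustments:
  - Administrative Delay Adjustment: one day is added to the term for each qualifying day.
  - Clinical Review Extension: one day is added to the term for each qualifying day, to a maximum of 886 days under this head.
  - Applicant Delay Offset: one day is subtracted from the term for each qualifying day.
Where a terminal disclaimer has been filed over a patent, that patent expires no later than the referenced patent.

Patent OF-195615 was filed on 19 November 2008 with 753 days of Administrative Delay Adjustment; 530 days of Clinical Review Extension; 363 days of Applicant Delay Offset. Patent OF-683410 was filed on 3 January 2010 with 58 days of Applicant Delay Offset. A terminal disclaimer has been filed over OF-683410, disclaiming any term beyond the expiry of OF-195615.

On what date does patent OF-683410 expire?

2033-11-06

Natural term of OF-683410:
  Base: filing + 24 years → 3 January 2034.
  Applicant Delay Offset: −58 days → 6 November 2033.
Expiry of referenced patent OF-195615:
  Base: filing + 24 years → 19 November 2032.
  Administrative Delay Adjustment: +753 days → 12 December 2034.
  Clinical Review Extension: 530 days (within the 886-day cap) → +530 days → 25 May 2036.
  Applicant Delay Offset: −363 days → 28 May 2035.
Terminal disclaimer: OF-683410 expires on the earlier of 6 November 2033 and 28 May 2035.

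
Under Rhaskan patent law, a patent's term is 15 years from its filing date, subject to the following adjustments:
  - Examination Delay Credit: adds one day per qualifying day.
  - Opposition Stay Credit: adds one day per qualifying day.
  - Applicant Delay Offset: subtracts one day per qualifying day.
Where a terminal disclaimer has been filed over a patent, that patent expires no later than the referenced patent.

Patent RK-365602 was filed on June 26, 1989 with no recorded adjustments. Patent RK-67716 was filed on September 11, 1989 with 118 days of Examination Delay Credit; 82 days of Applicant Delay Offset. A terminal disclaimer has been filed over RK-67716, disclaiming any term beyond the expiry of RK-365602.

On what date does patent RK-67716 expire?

June 26, 2004

Natural term of RK-67716:
  Base: filing + 15 years → 11 September 2004.
  Examination Delay Credit: +118 days → 7 January 2005.
  Applicant Delay Offset: −82 days → 17 October 2004.
Expiry of referenced patent RK-365602:
  Base: filing + 15 years → 26 June 2004.
Terminal disclaimer: RK-67716 expires on the earlier of 17 October 2004 and 26 June 2004.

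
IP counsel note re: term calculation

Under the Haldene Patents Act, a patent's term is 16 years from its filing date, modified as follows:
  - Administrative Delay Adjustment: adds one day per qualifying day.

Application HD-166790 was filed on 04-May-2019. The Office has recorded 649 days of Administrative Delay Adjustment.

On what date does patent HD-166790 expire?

Base term: filing date + 16 years → 4 May 2035.
Administrative Delay Adjustment: +649 days → 11 February 2037.

2037-02-11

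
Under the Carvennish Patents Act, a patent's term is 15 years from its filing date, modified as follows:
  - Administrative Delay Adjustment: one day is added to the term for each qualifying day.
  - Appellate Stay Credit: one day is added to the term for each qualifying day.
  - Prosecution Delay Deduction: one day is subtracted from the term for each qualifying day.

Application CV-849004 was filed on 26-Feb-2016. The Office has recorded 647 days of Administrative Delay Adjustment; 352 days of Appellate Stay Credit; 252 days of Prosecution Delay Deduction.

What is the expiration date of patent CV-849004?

2033-03-14

Base term: filing date + 15 years → 26 February 2031.
Administrative Delay Adjustment: +647 days → 4 December 2032.
Appellate Stay Credit: +352 days → 21 November 2033.
Prosecution Delay Deduction: −252 days → 14 March 2033.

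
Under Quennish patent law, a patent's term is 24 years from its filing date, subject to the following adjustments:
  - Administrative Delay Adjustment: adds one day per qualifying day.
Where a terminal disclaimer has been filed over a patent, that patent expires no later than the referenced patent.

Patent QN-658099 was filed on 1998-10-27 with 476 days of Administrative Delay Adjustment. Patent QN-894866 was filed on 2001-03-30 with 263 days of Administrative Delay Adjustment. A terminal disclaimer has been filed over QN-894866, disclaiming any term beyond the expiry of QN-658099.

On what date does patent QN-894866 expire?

Natural term of QN-894866:
  Base: filing + 24 years → 30 March 2025.
  Administrative Delay Adjustment: +263 days → 18 December 2025.
Expiry of referenced patent QN-658099:
  Base: filing + 24 years → 27 October 2022.
  Administrative Delay Adjustment: +476 days → 15 February 2024.
Terminal disclaimer: QN-894866 expires on the earlier of 18 December 2025 and 15 February 2024.

February 15, 2024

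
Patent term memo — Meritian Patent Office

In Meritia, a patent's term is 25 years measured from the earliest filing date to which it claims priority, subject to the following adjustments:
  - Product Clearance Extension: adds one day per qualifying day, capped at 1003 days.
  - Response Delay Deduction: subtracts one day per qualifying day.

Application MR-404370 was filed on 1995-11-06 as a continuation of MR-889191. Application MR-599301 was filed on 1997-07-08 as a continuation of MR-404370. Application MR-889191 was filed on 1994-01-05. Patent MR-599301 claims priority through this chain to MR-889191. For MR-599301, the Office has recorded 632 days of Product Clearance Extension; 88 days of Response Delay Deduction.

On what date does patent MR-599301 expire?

2020-07-02

Earliest priority filing: 5 January 1994.
Base term: 5 January 1994 + 25 years → 5 January 2019.
Product Clearance Extension: 632 days (within the 1003-day cap) → +632 days → 28 September 2020.
Response Delay Deduction: −88 days → 2 July 2020.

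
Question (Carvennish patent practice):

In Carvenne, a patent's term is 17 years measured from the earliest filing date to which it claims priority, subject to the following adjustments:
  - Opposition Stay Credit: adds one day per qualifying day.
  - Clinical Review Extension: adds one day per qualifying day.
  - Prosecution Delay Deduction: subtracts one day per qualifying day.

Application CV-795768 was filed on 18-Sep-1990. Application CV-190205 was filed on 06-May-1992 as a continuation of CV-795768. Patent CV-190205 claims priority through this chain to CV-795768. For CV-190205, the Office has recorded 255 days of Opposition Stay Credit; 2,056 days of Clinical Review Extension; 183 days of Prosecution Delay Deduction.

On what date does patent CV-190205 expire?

Earliest priority filing: 18 September 1990.
Base term: 18 September 1990 + 17 years → 18 September 2007.
Opposition Stay Credit: +255 days → 30 May 2008.
Clinical Review Extension: +2056 days → 15 January 2014.
Prosecution Delay Deduction: −183 days → 16 July 2013.

July 16, 2013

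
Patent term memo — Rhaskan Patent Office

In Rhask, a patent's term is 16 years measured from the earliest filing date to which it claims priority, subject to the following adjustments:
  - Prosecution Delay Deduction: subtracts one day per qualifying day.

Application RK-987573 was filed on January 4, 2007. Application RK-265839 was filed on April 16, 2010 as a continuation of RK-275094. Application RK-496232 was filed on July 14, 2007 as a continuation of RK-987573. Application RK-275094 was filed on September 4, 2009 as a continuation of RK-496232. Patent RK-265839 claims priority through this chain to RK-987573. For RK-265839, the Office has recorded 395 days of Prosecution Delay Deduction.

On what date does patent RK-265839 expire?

Earliest priority filing: 4 January 2007.
Base term: 4 January 2007 + 16 years → 4 January 2023.
Prosecution Delay Deduction: −395 days → 5 December 2021.

2021-12-05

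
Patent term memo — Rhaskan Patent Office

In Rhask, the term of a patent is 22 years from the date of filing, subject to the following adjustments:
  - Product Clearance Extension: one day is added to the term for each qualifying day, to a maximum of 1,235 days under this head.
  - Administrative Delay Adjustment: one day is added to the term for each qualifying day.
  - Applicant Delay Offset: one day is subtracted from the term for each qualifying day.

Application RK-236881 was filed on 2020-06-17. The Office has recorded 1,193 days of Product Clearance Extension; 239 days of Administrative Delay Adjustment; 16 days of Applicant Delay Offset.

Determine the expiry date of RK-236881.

Base term: filing date + 22 years → 17 June 2042.
Product Clearance Extension: 1193 days (within the 1235-day cap) → +1193 days → 22 September 2045.
Administrative Delay Adjustment: +239 days → 19 May 2046.
Applicant Delay Offset: −16 days → 3 May 2046.

2046-05-03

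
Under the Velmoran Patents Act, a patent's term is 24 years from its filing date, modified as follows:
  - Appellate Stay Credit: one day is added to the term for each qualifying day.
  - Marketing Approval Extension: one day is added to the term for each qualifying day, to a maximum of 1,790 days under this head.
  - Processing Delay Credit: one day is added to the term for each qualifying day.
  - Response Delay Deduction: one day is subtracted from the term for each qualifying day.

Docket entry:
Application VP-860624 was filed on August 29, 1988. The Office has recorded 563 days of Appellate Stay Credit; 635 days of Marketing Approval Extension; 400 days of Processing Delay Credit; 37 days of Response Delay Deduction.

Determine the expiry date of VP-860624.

Base term: filing date + 24 years → 29 August 2012.
Appellate Stay Credit: +563 days → 15 March 2014.
Marketing Approval Extension: 635 days (within the 1790-day cap) → +635 days → 10 December 2015.
Processing Delay Credit: +400 days → 13 January 2017.
Response Delay Deduction: −37 days → 7 December 2016.

December 7, 2016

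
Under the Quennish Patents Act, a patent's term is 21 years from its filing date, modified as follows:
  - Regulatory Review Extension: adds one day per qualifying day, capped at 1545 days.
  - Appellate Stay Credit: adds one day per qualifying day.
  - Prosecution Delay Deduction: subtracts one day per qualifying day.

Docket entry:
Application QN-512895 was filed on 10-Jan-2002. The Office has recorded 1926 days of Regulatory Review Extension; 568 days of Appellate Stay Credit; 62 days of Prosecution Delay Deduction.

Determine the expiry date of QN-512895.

2028-08-22

Base term: filing date + 21 years → 10 January 2023.
Regulatory Review Extension: 1926 days claimed exceeds the 1545-day cap, so +1545 days → 4 April 2027.
Appellate Stay Credit: +568 days → 23 October 2028.
Prosecution Delay Deduction: −62 days → 22 August 2028.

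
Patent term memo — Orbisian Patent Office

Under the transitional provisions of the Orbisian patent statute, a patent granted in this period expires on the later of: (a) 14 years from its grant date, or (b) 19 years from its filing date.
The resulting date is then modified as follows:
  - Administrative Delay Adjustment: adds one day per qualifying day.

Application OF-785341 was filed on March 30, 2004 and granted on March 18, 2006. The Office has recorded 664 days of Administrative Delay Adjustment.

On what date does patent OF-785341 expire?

2025-01-22

(a) grant + 14 years → 18 March 2020.
(b) filing + 19 years → 30 March 2023.
Later of the two: 30 March 2023.
Administrative Delay Adjustment: +664 days → 22 January 2025.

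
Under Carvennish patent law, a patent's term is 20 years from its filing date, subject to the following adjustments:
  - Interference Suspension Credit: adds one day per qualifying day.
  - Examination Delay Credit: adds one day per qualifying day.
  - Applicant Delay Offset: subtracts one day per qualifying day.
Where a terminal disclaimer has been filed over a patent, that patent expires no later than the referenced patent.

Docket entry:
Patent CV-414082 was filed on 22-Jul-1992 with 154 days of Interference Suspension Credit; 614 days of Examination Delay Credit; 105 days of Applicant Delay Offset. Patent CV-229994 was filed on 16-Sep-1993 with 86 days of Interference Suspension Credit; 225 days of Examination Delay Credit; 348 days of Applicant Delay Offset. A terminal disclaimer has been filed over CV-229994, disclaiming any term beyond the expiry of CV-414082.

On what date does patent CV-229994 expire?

Natural term of CV-229994:
  Base: filing + 20 years → 16 September 2013.
  Interference Suspension Credit: +86 days → 11 December 2013.
  Examination Delay Credit: +225 days → 24 July 2014.
  Applicant Delay Offset: −348 days → 10 August 2013.
Expiry of referenced patent CV-414082:
  Base: filing + 20 years → 22 July 2012.
  Interference Suspension Credit: +154 days → 23 December 2012.
  Examination Delay Credit: +614 days → 29 August 2014.
  Applicant Delay Offset: −105 days → 16 May 2014.
Terminal disclaimer: CV-229994 expires on the earlier of 10 August 2013 and 16 May 2014.

2013-08-10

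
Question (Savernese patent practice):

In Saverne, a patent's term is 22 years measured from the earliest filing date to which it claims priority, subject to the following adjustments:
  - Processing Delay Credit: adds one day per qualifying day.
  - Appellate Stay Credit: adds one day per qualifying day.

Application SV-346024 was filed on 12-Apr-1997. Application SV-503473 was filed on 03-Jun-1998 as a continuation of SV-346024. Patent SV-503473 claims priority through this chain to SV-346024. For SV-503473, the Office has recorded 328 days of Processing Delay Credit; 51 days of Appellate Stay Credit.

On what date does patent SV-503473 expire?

April 25, 2020

Earliest priority filing: 12 April 1997.
Base term: 12 April 1997 + 22 years → 12 April 2019.
Processing Delay Credit: +328 days → 5 March 2020.
Appellate Stay Credit: +51 days → 25 April 2020.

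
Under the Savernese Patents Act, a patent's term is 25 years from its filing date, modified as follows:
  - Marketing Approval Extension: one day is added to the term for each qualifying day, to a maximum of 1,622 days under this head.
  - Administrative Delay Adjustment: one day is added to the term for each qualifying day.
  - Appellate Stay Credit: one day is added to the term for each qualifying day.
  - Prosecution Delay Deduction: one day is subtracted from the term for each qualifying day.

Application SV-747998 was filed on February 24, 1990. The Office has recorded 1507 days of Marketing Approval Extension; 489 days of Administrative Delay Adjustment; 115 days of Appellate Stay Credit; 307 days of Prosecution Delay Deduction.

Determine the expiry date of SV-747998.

Base term: filing date + 25 years → 24 February 2015.
Marketing Approval Extension: 1507 days (within the 1622-day cap) → +1507 days → 11 April 2019.
Administrative Delay Adjustment: +489 days → 12 August 2020.
Appellate Stay Credit: +115 days → 5 December 2020.
Prosecution Delay Deduction: −307 days → 2 February 2020.

February 2, 2020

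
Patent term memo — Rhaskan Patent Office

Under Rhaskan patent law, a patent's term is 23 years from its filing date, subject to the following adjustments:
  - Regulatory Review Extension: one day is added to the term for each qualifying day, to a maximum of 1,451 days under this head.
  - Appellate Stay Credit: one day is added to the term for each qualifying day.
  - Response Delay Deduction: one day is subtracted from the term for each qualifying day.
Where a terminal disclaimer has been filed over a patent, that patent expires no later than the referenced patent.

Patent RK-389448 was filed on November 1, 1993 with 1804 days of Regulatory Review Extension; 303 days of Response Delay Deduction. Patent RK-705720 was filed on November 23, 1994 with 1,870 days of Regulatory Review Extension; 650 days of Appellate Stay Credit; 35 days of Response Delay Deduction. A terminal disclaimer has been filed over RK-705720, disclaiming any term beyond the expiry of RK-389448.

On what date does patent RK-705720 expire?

December 24, 2019

Natural term of RK-705720:
  Base: filing + 23 years → 23 November 2017.
  Regulatory Review Extension: 1870 days claimed exceeds the 1451-day cap, so +1451 days → 13 November 2021.
  Appellate Stay Credit: +650 days → 25 August 2023.
  Response Delay Deduction: −35 days → 21 July 2023.
Expiry of referenced patent RK-389448:
  Base: filing + 23 years → 1 November 2016.
  Regulatory Review Extension: 1804 days claimed exceeds the 1451-day cap, so +1451 days → 22 October 2020.
  Response Delay Deduction: −303 days → 24 December 2019.
Terminal disclaimer: RK-705720 expires on the earlier of 21 July 2023 and 24 December 2019.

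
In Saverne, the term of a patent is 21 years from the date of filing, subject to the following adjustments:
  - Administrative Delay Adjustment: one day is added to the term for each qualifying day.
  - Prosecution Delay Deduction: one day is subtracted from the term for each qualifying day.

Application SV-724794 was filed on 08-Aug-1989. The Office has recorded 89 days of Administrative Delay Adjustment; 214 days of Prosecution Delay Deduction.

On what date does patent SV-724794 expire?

2010-04-05

Base term: filing date + 21 years → 8 August 2010.
Administrative Delay Adjustment: +89 days → 5 November 2010.
Prosecution Delay Deduction: −214 days → 5 April 2010.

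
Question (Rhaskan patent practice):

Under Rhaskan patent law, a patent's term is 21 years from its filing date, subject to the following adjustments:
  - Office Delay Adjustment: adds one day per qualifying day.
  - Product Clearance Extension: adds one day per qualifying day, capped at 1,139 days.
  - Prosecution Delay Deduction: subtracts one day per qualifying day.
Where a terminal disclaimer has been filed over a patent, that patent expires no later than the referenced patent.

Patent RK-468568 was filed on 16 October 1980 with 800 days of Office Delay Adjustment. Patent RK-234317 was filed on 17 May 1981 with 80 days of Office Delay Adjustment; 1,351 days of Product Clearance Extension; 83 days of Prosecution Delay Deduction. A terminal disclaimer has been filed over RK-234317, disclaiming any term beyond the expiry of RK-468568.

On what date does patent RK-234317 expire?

Natural term of RK-234317:
  Base: filing + 21 years → 17 May 2002.
  Office Delay Adjustment: +80 days → 5 August 2002.
  Product Clearance Extension: 1351 days claimed exceeds the 1139-day cap, so +1139 days → 17 September 2005.
  Prosecution Delay Deduction: −83 days → 26 June 2005.
Expiry of referenced patent RK-468568:
  Base: filing + 21 years → 16 October 2001.
  Office Delay Adjustment: +800 days → 25 December 2003.
Terminal disclaimer: RK-234317 expires on the earlier of 26 June 2005 and 25 December 2003.

December 25, 2003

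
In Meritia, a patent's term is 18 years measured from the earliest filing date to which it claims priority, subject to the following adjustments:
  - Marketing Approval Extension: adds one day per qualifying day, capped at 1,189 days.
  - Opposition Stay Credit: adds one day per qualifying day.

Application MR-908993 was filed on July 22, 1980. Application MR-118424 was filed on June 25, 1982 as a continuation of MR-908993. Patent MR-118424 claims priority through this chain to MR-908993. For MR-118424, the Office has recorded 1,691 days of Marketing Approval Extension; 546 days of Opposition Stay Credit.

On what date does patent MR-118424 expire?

Earliest priority filing: 22 July 1980.
Base term: 22 July 1980 + 18 years → 22 July 1998.
Marketing Approval Extension: 1691 days claimed exceeds the 1189-day cap, so +1189 days → 23 October 2001.
Opposition Stay Credit: +546 days → 22 April 2003.

April 22, 2003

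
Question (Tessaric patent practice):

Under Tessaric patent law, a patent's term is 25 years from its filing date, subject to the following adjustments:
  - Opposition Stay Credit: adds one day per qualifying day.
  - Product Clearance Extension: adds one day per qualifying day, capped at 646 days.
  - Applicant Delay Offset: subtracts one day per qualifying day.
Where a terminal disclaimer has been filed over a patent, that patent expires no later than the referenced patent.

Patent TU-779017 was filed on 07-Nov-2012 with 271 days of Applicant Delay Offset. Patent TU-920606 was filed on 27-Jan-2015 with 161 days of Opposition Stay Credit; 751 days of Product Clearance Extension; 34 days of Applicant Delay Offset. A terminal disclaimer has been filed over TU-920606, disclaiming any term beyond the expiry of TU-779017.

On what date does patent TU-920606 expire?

Natural term of TU-920606:
  Base: filing + 25 years → 27 January 2040.
  Opposition Stay Credit: +161 days → 6 July 2040.
  Product Clearance Extension: 751 days claimed exceeds the 646-day cap, so +646 days → 13 April 2042.
  Applicant Delay Offset: −34 days → 10 March 2042.
Expiry of referenced patent TU-779017:
  Base: filing + 25 years → 7 November 2037.
  Applicant Delay Offset: −271 days → 9 February 2037.
Terminal disclaimer: TU-920606 expires on the earlier of 10 March 2042 and 9 February 2037.

2037-02-09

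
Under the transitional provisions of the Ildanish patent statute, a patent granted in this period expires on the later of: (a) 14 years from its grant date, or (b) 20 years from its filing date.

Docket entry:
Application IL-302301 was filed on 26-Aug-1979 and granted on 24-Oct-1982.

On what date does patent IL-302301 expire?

(a) grant + 14 years → 24 October 1996.
(b) filing + 20 years → 26 August 1999.
Later of the two: 26 August 1999.

August 26, 1999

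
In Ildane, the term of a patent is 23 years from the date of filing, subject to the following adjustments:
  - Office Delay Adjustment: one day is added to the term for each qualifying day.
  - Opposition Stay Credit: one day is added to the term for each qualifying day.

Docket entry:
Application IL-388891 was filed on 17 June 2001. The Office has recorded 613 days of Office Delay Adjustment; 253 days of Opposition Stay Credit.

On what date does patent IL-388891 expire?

October 31, 2026

Base term: filing date + 23 years → 17 June 2024.
Office Delay Adjustment: +613 days → 20 February 2026.
Opposition Stay Credit: +253 days → 31 October 2026.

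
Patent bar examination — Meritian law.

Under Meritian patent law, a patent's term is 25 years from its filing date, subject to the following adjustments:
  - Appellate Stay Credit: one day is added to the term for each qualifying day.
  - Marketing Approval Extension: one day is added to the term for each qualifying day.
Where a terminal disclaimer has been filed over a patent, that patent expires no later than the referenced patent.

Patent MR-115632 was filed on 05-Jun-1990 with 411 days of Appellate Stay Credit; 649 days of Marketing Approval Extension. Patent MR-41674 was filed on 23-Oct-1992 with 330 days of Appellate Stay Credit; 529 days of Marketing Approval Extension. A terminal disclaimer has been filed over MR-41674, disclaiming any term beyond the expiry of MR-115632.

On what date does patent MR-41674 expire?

Natural term of MR-41674:
  Base: filing + 25 years → 23 October 2017.
  Appellate Stay Credit: +330 days → 18 September 2018.
  Marketing Approval Extension: +529 days → 29 February 2020.
Expiry of referenced patent MR-115632:
  Base: filing + 25 years → 5 June 2015.
  Appellate Stay Credit: +411 days → 20 July 2016.
  Marketing Approval Extension: +649 days → 30 April 2018.
Terminal disclaimer: MR-41674 expires on the earlier of 29 February 2020 and 30 April 2018.

April 30, 2018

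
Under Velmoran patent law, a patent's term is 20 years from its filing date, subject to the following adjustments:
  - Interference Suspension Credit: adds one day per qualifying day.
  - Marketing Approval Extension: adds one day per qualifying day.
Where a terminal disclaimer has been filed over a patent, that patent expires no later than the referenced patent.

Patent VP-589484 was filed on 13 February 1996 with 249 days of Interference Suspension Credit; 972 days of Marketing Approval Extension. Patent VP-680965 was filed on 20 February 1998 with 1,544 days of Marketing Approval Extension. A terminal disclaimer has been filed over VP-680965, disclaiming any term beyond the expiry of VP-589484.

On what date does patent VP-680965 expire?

2019-06-18

Natural term of VP-680965:
  Base: filing + 20 years → 20 February 2018.
  Marketing Approval Extension: +1544 days → 14 May 2022.
Expiry of referenced patent VP-589484:
  Base: filing + 20 years → 13 February 2016.
  Interference Suspension Credit: +249 days → 19 October 2016.
  Marketing Approval Extension: +972 days → 18 June 2019.
Terminal disclaimer: VP-680965 expires on the earlier of 14 May 2022 and 18 June 2019.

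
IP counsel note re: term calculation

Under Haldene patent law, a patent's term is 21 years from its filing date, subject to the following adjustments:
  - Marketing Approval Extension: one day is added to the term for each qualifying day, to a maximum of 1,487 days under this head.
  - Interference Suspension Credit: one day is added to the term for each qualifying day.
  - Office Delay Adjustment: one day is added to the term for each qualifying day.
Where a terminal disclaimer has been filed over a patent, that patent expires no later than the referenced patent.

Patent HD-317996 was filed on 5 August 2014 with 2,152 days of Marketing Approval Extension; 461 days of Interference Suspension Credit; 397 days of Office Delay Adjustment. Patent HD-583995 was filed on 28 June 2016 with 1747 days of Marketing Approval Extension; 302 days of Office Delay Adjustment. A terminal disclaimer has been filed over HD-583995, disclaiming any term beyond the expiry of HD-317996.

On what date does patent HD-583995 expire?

Natural term of HD-583995:
  Base: filing + 21 years → 28 June 2037.
  Marketing Approval Extension: 1747 days claimed exceeds the 1487-day cap, so +1487 days → 24 July 2041.
  Office Delay Adjustment: +302 days → 22 May 2042.
Expiry of referenced patent HD-317996:
  Base: filing + 21 years → 5 August 2035.
  Marketing Approval Extension: 2152 days claimed exceeds the 1487-day cap, so +1487 days → 31 August 2039.
  Interference Suspension Credit: +461 days → 4 December 2040.
  Office Delay Adjustment: +397 days → 5 January 2042.
Terminal disclaimer: HD-583995 expires on the earlier of 22 May 2042 and 5 January 2042.

2042-01-05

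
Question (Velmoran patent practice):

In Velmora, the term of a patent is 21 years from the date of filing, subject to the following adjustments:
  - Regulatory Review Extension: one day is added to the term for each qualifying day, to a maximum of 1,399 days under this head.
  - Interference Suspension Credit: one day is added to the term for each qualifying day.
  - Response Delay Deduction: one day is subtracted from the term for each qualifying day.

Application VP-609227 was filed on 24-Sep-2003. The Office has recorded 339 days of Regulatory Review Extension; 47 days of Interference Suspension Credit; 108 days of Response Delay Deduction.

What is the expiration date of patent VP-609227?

2025-06-29

Base term: filing date + 21 years → 24 September 2024.
Regulatory Review Extension: 339 days (within the 1399-day cap) → +339 days → 29 August 2025.
Interference Suspension Credit: +47 days → 15 October 2025.
Response Delay Deduction: −108 days → 29 June 2025.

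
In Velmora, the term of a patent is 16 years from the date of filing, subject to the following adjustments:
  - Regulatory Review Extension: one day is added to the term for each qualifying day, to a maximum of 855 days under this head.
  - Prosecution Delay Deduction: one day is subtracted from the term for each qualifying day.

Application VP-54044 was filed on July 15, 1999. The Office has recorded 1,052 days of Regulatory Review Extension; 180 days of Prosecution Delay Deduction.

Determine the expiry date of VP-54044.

Base term: filing date + 16 years → 15 July 2015.
Regulatory Review Extension: 1052 days claimed exceeds the 855-day cap, so +855 days → 16 November 2017.
Prosecution Delay Deduction: −180 days → 20 May 2017.

May 20, 2017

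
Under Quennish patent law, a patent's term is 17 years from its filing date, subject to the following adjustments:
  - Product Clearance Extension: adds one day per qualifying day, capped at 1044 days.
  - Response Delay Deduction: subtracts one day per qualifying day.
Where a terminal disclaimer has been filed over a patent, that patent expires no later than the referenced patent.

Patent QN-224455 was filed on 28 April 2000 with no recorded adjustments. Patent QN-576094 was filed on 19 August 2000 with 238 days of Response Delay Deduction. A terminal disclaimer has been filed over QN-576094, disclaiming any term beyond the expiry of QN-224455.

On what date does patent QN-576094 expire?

2016-12-24

Natural term of QN-576094:
  Base: filing + 17 years → 19 August 2017.
  Response Delay Deduction: −238 days → 24 December 2016.
Expiry of referenced patent QN-224455:
  Base: filing + 17 years → 28 April 2017.
Terminal disclaimer: QN-576094 expires on the earlier of 24 December 2016 and 28 April 2017.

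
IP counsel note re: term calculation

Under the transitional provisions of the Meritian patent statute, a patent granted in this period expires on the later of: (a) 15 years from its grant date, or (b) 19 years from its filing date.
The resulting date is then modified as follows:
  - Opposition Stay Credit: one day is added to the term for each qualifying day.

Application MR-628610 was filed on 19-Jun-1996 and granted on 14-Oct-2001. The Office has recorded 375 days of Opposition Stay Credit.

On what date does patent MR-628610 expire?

(a) grant + 15 years → 14 October 2016.
(b) filing + 19 years → 19 June 2015.
Later of the two: 14 October 2016.
Opposition Stay Credit: +375 days → 24 October 2017.

2017-10-24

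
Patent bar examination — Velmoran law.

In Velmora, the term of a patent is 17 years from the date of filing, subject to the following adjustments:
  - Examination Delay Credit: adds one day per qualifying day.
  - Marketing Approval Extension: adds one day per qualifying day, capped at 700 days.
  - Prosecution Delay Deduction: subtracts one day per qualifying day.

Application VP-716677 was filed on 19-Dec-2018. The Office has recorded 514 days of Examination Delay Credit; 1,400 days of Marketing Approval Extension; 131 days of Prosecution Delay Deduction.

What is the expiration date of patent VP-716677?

December 6, 2038

Base term: filing date + 17 years → 19 December 2035.
Examination Delay Credit: +514 days → 16 May 2037.
Marketing Approval Extension: 1400 days claimed exceeds the 700-day cap, so +700 days → 16 April 2039.
Prosecution Delay Deduction: −131 days → 6 December 2038.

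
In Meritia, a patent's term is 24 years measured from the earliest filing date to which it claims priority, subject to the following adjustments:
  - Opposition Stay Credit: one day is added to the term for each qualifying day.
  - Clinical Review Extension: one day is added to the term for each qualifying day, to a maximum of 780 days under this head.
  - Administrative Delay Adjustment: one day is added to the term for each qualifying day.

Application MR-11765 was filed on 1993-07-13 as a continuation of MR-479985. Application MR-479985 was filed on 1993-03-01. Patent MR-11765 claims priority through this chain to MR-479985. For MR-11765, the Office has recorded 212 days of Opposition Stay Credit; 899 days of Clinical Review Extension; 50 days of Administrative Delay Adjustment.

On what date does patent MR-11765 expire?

Earliest priority filing: 1 March 1993.
Base term: 1 March 1993 + 24 years → 1 March 2017.
Opposition Stay Credit: +212 days → 29 September 2017.
Clinical Review Extension: 899 days claimed exceeds the 780-day cap, so +780 days → 18 November 2019.
Administrative Delay Adjustment: +50 days → 7 January 2020.

January 7, 2020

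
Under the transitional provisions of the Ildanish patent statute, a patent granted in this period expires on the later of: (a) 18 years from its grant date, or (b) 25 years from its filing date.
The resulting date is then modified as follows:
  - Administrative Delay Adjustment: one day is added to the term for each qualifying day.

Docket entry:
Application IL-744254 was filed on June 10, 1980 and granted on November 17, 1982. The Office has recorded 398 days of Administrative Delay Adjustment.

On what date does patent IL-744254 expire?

(a) grant + 18 years → 17 November 2000.
(b) filing + 25 years → 10 June 2005.
Later of the two: 10 June 2005.
Administrative Delay Adjustment: +398 days → 13 July 2006.

July 13, 2006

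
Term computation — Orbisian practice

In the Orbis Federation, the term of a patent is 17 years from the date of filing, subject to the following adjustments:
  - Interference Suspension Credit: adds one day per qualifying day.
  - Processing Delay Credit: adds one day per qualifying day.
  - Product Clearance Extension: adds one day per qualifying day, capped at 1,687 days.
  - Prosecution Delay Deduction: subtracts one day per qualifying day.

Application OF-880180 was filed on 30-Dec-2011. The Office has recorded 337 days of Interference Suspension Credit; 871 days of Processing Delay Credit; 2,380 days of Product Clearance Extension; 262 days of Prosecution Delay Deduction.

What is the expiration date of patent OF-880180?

Base term: filing date + 17 years → 30 December 2028.
Interference Suspension Credit: +337 days → 2 December 2029.
Processing Delay Credit: +871 days → 21 April 2032.
Product Clearance Extension: 2380 days claimed exceeds the 1687-day cap, so +1687 days → 3 December 2036.
Prosecution Delay Deduction: −262 days → 16 March 2036.

March 16, 2036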